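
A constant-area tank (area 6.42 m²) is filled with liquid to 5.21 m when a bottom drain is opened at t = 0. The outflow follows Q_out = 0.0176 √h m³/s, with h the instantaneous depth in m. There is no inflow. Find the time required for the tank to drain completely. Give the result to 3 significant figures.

1670 s

A dh/dt = −Q_out = −0.0176 √h.
∫ h^(−1/2) dh = −(0.0176/A) ∫ dt, giving 2√h = 2√h₀ − (0.0176/A) t.
Set h = 0: 2√h₀ = (0.0176/A) t_empty ⇒ t_empty = 2A√h₀/0.0176.
t_empty = 2·6.42·√5.21/0.0176 = 12.840·2.2825/0.0176 = 1665.2 s.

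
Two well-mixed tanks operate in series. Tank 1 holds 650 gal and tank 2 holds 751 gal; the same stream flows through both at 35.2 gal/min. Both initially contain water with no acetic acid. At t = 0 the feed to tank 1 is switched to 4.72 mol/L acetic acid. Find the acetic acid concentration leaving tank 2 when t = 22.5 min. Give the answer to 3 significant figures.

1.48 mol/L

Each tank obeys Vᵢ dCᵢ/dt = Q(Cᵢ₋₁ − Cᵢ), so τᵢ = Vᵢ/Q.
τ₁ = 650/35.2 = 18.466 min; τ₂ = 751/35.2 = 21.335 min.
Tank 1: C₁ = C_in(1 − e^(−t/τ₁)). Tank 2 (τ₁ ≠ τ₂): C₂ = C_in[1 − (τ₁ e^(−t/τ₁) − τ₂ e^(−t/τ₂))/(τ₁ − τ₂)].
At t = 22.5: e^(−t/τ₁) = 0.29568, e^(−t/τ₂) = 0.34833.
C₂ = 4.72·[1 − (18.466·0.29568 − 21.335·0.34833)/(-2.8693)] = 4.72·0.31283 = 1.4766 mol/L.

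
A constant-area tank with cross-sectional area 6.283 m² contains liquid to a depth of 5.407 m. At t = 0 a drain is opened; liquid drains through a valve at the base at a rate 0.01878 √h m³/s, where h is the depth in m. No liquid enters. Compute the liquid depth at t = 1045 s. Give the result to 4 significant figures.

With no inflow, A dh/dt = −0.01878 √h.
∫ h^(−1/2) dh = −(0.01878/A) ∫ dt, giving 2√h = 2√h₀ − (0.01878/A) t.
√h = √5.407 − 0.01878·1045/(2·6.283) = 2.32530 − 1.56176 = 0.763534.
h = 0.763534² = 0.582984 m.

0.5830 m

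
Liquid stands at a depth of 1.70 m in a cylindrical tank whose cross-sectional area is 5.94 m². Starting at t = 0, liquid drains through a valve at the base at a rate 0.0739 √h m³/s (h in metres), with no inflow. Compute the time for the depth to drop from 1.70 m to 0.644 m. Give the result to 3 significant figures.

A dh/dt = −Q_out = −0.0739 √h.
Separate and integrate: 2(√h − √h₀) = −(0.0739/A) t.
t = 2A(√h₀ − √h)/0.0739 = 2·5.94·(√1.70 − √0.644)/0.0739
  = 11.880 × (1.3038 − 0.80250) / 0.0739 = 80.595 s.

80.6 s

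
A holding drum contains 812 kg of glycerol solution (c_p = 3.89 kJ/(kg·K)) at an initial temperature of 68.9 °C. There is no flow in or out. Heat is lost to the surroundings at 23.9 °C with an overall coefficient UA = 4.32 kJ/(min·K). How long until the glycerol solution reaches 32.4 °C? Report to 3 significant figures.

1220 min

M c_p dT/dt = −UA(T − T_amb).
τ = M c_p/UA = 731.18 min; T_ss = T_amb = 23.900 °C.
T(t) = T_ss + (T₀ − T_ss)e^(−t/τ); set T = 32.4:
t = −τ ln[(T − T_ss)/(T₀ − T_ss)] = −731.18 · ln(0.18889) = 1218.6 min.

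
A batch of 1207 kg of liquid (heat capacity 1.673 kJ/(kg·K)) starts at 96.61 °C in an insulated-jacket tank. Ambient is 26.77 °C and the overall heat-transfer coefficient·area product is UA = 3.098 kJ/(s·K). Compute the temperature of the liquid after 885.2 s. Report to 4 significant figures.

M c_p dT/dt = −UA(T − T_amb).
dT/dt = (T_ss − T)/τ with T_ss = T_amb = 26.7700 °C, τ = M c_p/UA = 1207·1.673/3.098 = 651.811 s.
This is linear first-order; T(t) = T_ss + (T₀ − T_ss) e^(−t/τ).
T(885.2) = 26.7700 + (69.8400)·0.257159 = 44.7300 °C.

44.73 °C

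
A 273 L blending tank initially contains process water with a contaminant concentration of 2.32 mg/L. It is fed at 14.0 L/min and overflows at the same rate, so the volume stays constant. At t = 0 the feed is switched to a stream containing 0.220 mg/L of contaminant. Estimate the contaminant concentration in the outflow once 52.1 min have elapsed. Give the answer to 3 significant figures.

0.365 mg/L

Accumulation = in − out for the solute gives V dC/dt = Q(C_in − C).
So dC/dt = (C_in − C)/τ with τ = V/Q = 273/14.0 = 19.500 min.
C approaches C_in exponentially: C(t) = C_in + (C₀ − C_in) e^(−t/τ).
C(52.1) = 0.220 + (2.32 − 0.220)·e^(−52.1/19.500) = 0.220 + (2.1000)·0.069128 = 0.36517 mg/L.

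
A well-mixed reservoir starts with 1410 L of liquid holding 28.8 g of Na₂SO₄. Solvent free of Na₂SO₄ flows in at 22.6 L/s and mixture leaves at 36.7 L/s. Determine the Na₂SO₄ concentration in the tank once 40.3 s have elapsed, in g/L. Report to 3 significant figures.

0.00894 g/L

Total volume: dV/dt = Q_in − Q_out = -14.100 L/s, so V(t) = 1410 − 14.100 t and V(40.3) = 841.77 L.
Solute balance: dm/dt = 0 − Q_out C = −Q_out m/V(t).
dm/m = −Q_out dt/(V₀ − 14.100 t); integrating gives ln(m/m₀) = −(Q_out/(Q_in−Q_out)) ln(V/V₀).
m = m₀ (V₀/V)^(Q_out/(Q_in−Q_out)) = 28.8 × (1410/841.77)^(-2.6028) = 7.5213 g.
C = m/V = 7.5213/841.77 = 0.0089350 g/L.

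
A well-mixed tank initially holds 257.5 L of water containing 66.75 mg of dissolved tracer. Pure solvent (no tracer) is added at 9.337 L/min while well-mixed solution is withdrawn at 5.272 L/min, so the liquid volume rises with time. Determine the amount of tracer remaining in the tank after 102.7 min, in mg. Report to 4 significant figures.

19.13 mg

Let m(t) be the amount of tracer. Volume: V(t) = V₀ + (Q_in − Q_out) t = 257.5 + 4.06500 t; V(102.7) = 674.976 L.
No tracer enters, so dm/dt = −Q_out · (m/V).
Separate: dm/m = −Q_out dt/V(t) ⇒ ln(m/m₀) = −(Q_out/(Q_in−Q_out)) ln(V/V₀).
m = m₀ (V₀/V)^(Q_out/(Q_in−Q_out)) = 66.75 × (257.5/674.976)^(1.29692) = 19.1282 mg.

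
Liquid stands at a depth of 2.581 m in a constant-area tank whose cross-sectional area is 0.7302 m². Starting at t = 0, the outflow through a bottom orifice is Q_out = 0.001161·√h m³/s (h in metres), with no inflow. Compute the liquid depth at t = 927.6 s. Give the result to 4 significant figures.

Unsteady balance on liquid volume: A dh/dt = −0.001161 √h.
∫ h^(−1/2) dh = −(0.001161/A) ∫ dt, giving 2√h = 2√h₀ − (0.001161/A) t.
√h = √2.581 − 0.001161·927.6/(2·0.7302) = 1.60655 − 0.737431 = 0.869119.
h = 0.869119² = 0.755367 m.

0.7554 m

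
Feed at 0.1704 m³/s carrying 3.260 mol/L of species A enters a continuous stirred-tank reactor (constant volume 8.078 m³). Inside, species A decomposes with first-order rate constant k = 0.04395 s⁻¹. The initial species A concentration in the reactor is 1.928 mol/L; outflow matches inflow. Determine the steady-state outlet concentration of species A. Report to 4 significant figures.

Species balance: V dC/dt = Q C_in − Q C − k V C.
Steady state (dC/dt = 0): C_ss = Q C_in/(Q + kV) = C_in/(1 + kV/Q).
C_ss = 0.1704·3.260/(0.1704 + 0.04395·8.078) = 0.555504/0.525428 = 1.05724 mol/L.

1.057 mol/L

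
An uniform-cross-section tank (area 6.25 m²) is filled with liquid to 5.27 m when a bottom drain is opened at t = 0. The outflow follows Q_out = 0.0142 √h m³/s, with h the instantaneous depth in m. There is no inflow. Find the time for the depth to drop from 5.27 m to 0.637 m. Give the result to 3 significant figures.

1320 s

Volume balance on the tank: A dh/dt = −0.0142 √h.
Separate and integrate: 2(√h − √h₀) = −(0.0142/A) t.
t = 2A(√h₀ − √h)/0.0142 = 2·6.25·(√5.27 − √0.637)/0.0142
  = 12.500 × (2.2956 − 0.79812) / 0.0142 = 1318.2 s.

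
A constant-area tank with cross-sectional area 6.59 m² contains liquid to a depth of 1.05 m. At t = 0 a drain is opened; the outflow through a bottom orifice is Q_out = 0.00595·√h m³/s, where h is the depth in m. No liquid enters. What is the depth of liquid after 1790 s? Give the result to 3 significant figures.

0.0469 m

Unsteady balance on liquid volume: A dh/dt = −0.00595 √h.
∫ h^(−1/2) dh = −(0.00595/A) ∫ dt, giving 2√h = 2√h₀ − (0.00595/A) t.
√h = √1.05 − 0.00595·1790/(2·6.59) = 1.0247 − 0.80808 = 0.21661.
h = 0.21661² = 0.046922 m.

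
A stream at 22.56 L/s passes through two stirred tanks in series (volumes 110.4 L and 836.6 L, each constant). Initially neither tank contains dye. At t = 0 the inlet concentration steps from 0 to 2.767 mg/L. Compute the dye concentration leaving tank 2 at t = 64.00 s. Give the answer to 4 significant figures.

2.200 mg/L

Time constants: τᵢ = Vᵢ/Q for each well-mixed tank.
τ₁ = 110.4/22.56 = 4.89362 s; τ₂ = 836.6/22.56 = 37.0833 s.
Solving the cascade with C₁(0)=C₂(0)=0 gives C₂(t) = C_in[1 − (τ₁ e^(−t/τ₁) − τ₂ e^(−t/τ₂))/(τ₁ − τ₂)].
At t = 64.00: e^(−t/τ₁) = 2.09018e-06, e^(−t/τ₂) = 0.178023.
C₂ = 2.767·[1 − (4.89362·2.09018e-06 − 37.0833·0.178023)/(-32.1897)] = 2.767·0.794914 = 2.19953 mg/L.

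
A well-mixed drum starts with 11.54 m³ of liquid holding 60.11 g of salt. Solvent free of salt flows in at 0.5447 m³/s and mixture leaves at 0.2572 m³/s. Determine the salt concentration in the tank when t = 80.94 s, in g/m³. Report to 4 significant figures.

0.6431 g/m³

Total volume: dV/dt = Q_in − Q_out = 0.287500 m³/s, so V(t) = 11.54 + 0.287500 t and V(80.94) = 34.8102 m³.
No salt enters, so dm/dt = −Q_out · (m/V).
Separate: dm/m = −Q_out dt/V(t) ⇒ ln(m/m₀) = −(Q_out/(Q_in−Q_out)) ln(V/V₀).
m = m₀ (V₀/V)^(Q_out/(Q_in−Q_out)) = 60.11 × (11.54/34.8102)^(0.894609) = 22.3862 g.
C = m/V = 22.3862/34.8102 = 0.643093 g/m³.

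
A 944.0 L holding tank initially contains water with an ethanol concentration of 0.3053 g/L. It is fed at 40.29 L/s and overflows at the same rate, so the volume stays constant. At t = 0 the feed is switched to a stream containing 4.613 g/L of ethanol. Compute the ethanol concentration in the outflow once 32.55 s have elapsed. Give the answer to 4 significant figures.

3.539 g/L

Species balance on the tank: V dC/dt = Q(C_in − C).
Rewrite as dC/dt + C/τ = C_in/τ, τ = V/Q = 23.4301 s.
Integrating: C(t) = C_in + (C₀ − C_in) e^(−t/τ).
C(32.55) = 4.613 + (0.3053 − 4.613)·e^(−32.55/23.4301) = 4.613 + (-4.30770)·0.249265 = 3.53924 g/L.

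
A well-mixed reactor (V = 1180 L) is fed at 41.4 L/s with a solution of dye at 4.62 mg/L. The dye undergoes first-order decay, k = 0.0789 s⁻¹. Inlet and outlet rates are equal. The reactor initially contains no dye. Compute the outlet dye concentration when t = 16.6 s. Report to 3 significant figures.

V dC/dt = Q(C_in − C) − k V C.
This is linear with rate a = Q/V + k = 0.11398 s⁻¹.
C_ss = Q C_in/(Q + kV) = 1.4220 mg/L; C(t) = C_ss + (C₀ − C_ss) e^(−a t).
C(16.6) = 1.4220 + (-1.4220)·e^(−0.11398·16.6) = 1.4220 + (-1.4220)·0.15075 = 1.2077 mg/L.

1.21 mg/L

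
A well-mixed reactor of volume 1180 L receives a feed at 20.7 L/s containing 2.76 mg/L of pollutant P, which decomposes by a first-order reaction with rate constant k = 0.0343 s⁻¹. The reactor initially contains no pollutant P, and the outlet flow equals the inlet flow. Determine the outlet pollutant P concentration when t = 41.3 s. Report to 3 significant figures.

Accumulation = in − out − consumed: V dC/dt = Q C_in − Q C − k V C.
dC/dt = (Q/V) C_in − (Q/V + k) C; effective rate a = Q/V + k = 0.017542 + 0.0343 = 0.051842 s⁻¹.
C_ss = Q C_in/(Q + kV) = 0.93393 mg/L; C(t) = C_ss + (C₀ − C_ss) e^(−a t).
C(41.3) = 0.93393 + (-0.93393)·e^(−0.051842·41.3) = 0.93393 + (-0.93393)·0.11753 = 0.82416 mg/L.

0.824 mg/L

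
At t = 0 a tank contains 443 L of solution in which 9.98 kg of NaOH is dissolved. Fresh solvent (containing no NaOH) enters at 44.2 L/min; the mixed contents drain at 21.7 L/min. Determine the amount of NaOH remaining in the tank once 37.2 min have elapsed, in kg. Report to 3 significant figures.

Total volume: dV/dt = Q_in − Q_out = 22.500 L/min, so V(t) = 443 + 22.500 t and V(37.2) = 1280.0 L.
Solute balance: dm/dt = 0 − Q_out C = −Q_out m/V(t).
dm/m = −Q_out dt/(V₀ + 22.500 t); integrating gives ln(m/m₀) = −(Q_out/(Q_in−Q_out)) ln(V/V₀).
m = m₀ (V₀/V)^(Q_out/(Q_in−Q_out)) = 9.98 × (443/1280.0)^(0.96444) = 3.5868 kg.

3.59 kg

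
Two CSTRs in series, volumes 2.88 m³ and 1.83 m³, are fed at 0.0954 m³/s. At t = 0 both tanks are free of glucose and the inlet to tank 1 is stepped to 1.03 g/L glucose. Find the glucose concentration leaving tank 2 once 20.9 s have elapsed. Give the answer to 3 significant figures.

0.220 g/L

Each tank obeys Vᵢ dCᵢ/dt = Q(Cᵢ₋₁ − Cᵢ), so τᵢ = Vᵢ/Q.
τ₁ = 2.88/0.0954 = 30.189 s; τ₂ = 1.83/0.0954 = 19.182 s.
Tank 1: C₁ = C_in(1 − e^(−t/τ₁)). Tank 2 (τ₁ ≠ τ₂): C₂ = C_in[1 − (τ₁ e^(−t/τ₁) − τ₂ e^(−t/τ₂))/(τ₁ − τ₂)].
At t = 20.9: e^(−t/τ₁) = 0.50042, e^(−t/τ₂) = 0.33637.
C₂ = 1.03·[1 − (30.189·0.50042 − 19.182·0.33637)/(11.006)] = 1.03·0.21367 = 0.22008 g/L.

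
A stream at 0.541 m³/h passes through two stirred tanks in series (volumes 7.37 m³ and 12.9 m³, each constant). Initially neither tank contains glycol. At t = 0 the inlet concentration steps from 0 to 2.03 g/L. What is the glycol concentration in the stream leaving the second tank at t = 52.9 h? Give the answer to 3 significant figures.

Each tank obeys Vᵢ dCᵢ/dt = Q(Cᵢ₋₁ − Cᵢ), so τᵢ = Vᵢ/Q.
τ₁ = 7.37/0.541 = 13.623 h; τ₂ = 12.9/0.541 = 23.845 h.
Solving the cascade with C₁(0)=C₂(0)=0 gives C₂(t) = C_in[1 − (τ₁ e^(−t/τ₁) − τ₂ e^(−t/τ₂))/(τ₁ − τ₂)].
At t = 52.9: e^(−t/τ₁) = 0.020586, e^(−t/τ₂) = 0.10877.
C₂ = 2.03·[1 − (13.623·0.020586 − 23.845·0.10877)/(-10.222)] = 2.03·0.77370 = 1.5706 g/L.

1.57 g/L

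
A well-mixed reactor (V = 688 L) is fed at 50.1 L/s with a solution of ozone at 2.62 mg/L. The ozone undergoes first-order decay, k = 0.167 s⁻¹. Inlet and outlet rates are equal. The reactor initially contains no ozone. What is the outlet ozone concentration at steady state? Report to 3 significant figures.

0.796 mg/L

Accumulation = in − out − consumed: V dC/dt = Q C_in − Q C − k V C.
Steady state (dC/dt = 0): C_ss = Q C_in/(Q + kV) = C_in/(1 + kV/Q).
C_ss = 50.1·2.62/(50.1 + 0.167·688) = 131.26/165.00 = 0.79555 mg/L.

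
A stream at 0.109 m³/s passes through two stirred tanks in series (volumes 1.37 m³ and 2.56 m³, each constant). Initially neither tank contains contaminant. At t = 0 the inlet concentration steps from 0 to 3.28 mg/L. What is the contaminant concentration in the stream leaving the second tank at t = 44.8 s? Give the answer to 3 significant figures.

Each tank obeys Vᵢ dCᵢ/dt = Q(Cᵢ₋₁ − Cᵢ), so τᵢ = Vᵢ/Q.
τ₁ = 1.37/0.109 = 12.569 s; τ₂ = 2.56/0.109 = 23.486 s.
Tank 1: C₁ = C_in(1 − e^(−t/τ₁)). Tank 2 (τ₁ ≠ τ₂): C₂ = C_in[1 − (τ₁ e^(−t/τ₁) − τ₂ e^(−t/τ₂))/(τ₁ − τ₂)].
At t = 44.8: e^(−t/τ₁) = 0.028315, e^(−t/τ₂) = 0.14845.
C₂ = 3.28·[1 − (12.569·0.028315 − 23.486·0.14845)/(-10.917)] = 3.28·0.71324 = 2.3394 mg/L.

2.34 mg/L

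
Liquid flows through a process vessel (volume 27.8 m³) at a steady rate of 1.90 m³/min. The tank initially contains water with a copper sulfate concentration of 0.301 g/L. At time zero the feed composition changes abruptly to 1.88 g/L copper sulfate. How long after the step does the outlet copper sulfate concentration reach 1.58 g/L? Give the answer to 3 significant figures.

24.3 min

Species balance: V dC/dt = Q(C_in − C) ⇒ τ = V/Q = 14.632 min.
C(t) = C_in + (C₀ − C_in) e^(−t/τ). Set C = 1.58 and solve for t:
e^(−t/τ) = (C − C_in)/(C₀ − C_in) = (1.58 − 1.88)/(0.301 − 1.88) = 0.18999
t = −τ ln(…) = 14.632 × 1.6608 = 24.300 min.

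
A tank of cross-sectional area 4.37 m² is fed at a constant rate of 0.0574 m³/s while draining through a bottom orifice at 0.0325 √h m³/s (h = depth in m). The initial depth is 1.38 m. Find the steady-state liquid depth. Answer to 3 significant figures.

3.12 m

Volume balance on the tank: A dh/dt = Q_in − 0.0325 √h. At steady state dh/dt = 0:
Q_in = 0.0325 √h_ss ⇒ √h_ss = 0.0574/0.0325 = 1.7662.
h_ss = 1.7662² = 3.1193 m. (Since h₀ = 1.38 m < h_ss, the level will rise toward this value.)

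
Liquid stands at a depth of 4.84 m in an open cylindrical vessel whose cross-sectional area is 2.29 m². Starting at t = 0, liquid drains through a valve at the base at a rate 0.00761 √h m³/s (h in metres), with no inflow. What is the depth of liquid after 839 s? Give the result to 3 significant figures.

0.650 m

A dh/dt = −Q_out = −0.00761 √h.
∫ h^(−1/2) dh = −(0.00761/A) ∫ dt, giving 2√h = 2√h₀ − (0.00761/A) t.
√h = √4.84 − 0.00761·839/(2·2.29) = 2.2000 − 1.3941 = 0.80594.
h = 0.80594² = 0.64954 m.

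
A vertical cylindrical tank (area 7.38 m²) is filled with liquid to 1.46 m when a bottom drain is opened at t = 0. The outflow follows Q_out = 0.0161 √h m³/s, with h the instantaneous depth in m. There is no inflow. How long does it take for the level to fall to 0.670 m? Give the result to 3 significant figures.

357 s

With no inflow, A dh/dt = −0.0161 √h.
This is separable: 2 d(√h)/dt = −0.0161/A, so √h = √h₀ − (0.0161/(2A)) t.
t = 2A(√h₀ − √h)/0.0161 = 2·7.38·(√1.46 − √0.670)/0.0161
  = 14.760 × (1.2083 − 0.81854) / 0.0161 = 357.33 s.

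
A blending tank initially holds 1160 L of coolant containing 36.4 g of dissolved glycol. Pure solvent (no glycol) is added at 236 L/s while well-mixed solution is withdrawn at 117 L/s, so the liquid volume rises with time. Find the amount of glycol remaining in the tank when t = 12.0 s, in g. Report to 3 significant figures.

Total volume: dV/dt = Q_in − Q_out = 119.00 L/s, so V(t) = 1160 + 119.00 t and V(12.0) = 2588.0 L.
Species balance (pure solvent in): dm/dt = −Q_out · m/V(t).
dm/m = −Q_out dt/(V₀ + 119.00 t); integrating gives ln(m/m₀) = −(Q_out/(Q_in−Q_out)) ln(V/V₀).
m = m₀ (V₀/V)^(Q_out/(Q_in−Q_out)) = 36.4 × (1160/2588.0)^(0.98319) = 16.537 g.

16.5 g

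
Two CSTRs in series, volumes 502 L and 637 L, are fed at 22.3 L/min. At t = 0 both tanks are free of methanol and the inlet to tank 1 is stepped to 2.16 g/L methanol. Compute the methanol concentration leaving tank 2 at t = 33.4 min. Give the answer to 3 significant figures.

Time constants: τᵢ = Vᵢ/Q for each well-mixed tank.
τ₁ = 502/22.3 = 22.511 min; τ₂ = 637/22.3 = 28.565 min.
Solving the cascade with C₁(0)=C₂(0)=0 gives C₂(t) = C_in[1 − (τ₁ e^(−t/τ₁) − τ₂ e^(−t/τ₂))/(τ₁ − τ₂)].
At t = 33.4: e^(−t/τ₁) = 0.22680, e^(−t/τ₂) = 0.31060.
C₂ = 2.16·[1 − (22.511·0.22680 − 28.565·0.31060)/(-6.0538)] = 2.16·0.37779 = 0.81603 g/L.

0.816 g/L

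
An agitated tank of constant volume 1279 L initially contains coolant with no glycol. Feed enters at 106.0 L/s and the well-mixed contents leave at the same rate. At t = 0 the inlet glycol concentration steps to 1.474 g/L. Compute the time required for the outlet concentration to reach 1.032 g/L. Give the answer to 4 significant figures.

Species balance: V dC/dt = Q(C_in − C) ⇒ τ = V/Q = 12.0660 s.
C(t) = C_in + (C₀ − C_in) e^(−t/τ). Set C = 1.032 and solve for t:
e^(−t/τ) = (C − C_in)/(C₀ − C_in) = (1.032 − 1.474)/(0 − 1.474) = 0.299864
t = −τ ln(…) = 12.0660 × 1.20443 = 14.5326 s.

14.53 s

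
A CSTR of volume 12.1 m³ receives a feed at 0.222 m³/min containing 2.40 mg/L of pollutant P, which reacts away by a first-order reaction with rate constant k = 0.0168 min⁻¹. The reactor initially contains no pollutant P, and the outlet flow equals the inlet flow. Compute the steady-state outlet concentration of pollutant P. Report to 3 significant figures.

V dC/dt = Q(C_in − C) − k V C.
Steady state (dC/dt = 0): C_ss = Q C_in/(Q + kV) = C_in/(1 + kV/Q).
C_ss = 0.222·2.40/(0.222 + 0.0168·12.1) = 0.53280/0.42528 = 1.2528 mg/L.

1.25 mg/L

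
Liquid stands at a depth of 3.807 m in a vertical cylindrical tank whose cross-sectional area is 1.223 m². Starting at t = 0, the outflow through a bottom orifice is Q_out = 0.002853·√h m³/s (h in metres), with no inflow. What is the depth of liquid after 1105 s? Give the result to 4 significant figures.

0.4386 m

With no inflow, A dh/dt = −0.002853 √h.
∫ h^(−1/2) dh = −(0.002853/A) ∫ dt, giving 2√h = 2√h₀ − (0.002853/A) t.
√h = √3.807 − 0.002853·1105/(2·1.223) = 1.95115 − 1.28887 = 0.662288.
h = 0.662288² = 0.438625 m.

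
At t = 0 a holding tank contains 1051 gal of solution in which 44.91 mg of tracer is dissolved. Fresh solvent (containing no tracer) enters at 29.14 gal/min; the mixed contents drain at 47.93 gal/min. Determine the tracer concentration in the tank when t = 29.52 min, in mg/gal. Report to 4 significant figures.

0.01335 mg/gal

Total volume: dV/dt = Q_in − Q_out = -18.7900 gal/min, so V(t) = 1051 − 18.7900 t and V(29.52) = 496.319 gal.
Solute balance: dm/dt = 0 − Q_out C = −Q_out m/V(t).
dm/m = −Q_out dt/(V₀ − 18.7900 t); integrating gives ln(m/m₀) = −(Q_out/(Q_in−Q_out)) ln(V/V₀).
m = m₀ (V₀/V)^(Q_out/(Q_in−Q_out)) = 44.91 × (1051/496.319)^(-2.55082) = 6.62488 mg.
C = m/V = 6.62488/496.319 = 0.0133480 mg/gal.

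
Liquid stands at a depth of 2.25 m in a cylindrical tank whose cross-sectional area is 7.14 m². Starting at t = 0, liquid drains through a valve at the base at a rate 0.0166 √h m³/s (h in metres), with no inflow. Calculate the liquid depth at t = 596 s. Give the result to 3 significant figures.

0.652 m

A dh/dt = −Q_out = −0.0166 √h.
This is separable: 2 d(√h)/dt = −0.0166/A, so √h = √h₀ − (0.0166/(2A)) t.
√h = √2.25 − 0.0166·596/(2·7.14) = 1.5000 − 0.69283 = 0.80717.
h = 0.80717² = 0.65152 m.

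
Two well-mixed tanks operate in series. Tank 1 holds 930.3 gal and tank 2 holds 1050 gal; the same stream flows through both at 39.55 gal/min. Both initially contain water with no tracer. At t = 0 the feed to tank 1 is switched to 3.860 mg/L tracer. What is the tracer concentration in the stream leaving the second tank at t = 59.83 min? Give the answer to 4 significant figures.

2.662 mg/L

Each tank obeys Vᵢ dCᵢ/dt = Q(Cᵢ₋₁ − Cᵢ), so τᵢ = Vᵢ/Q.
τ₁ = 930.3/39.55 = 23.5221 min; τ₂ = 1050/39.55 = 26.5487 min.
Tank 1: C₁ = C_in(1 − e^(−t/τ₁)). Tank 2 (τ₁ ≠ τ₂): C₂ = C_in[1 − (τ₁ e^(−t/τ₁) − τ₂ e^(−t/τ₂))/(τ₁ − τ₂)].
At t = 59.83: e^(−t/τ₁) = 0.0785859, e^(−t/τ₂) = 0.105021.
C₂ = 3.860·[1 − (23.5221·0.0785859 − 26.5487·0.105021)/(-3.02655)] = 3.860·0.689529 = 2.66158 mg/L.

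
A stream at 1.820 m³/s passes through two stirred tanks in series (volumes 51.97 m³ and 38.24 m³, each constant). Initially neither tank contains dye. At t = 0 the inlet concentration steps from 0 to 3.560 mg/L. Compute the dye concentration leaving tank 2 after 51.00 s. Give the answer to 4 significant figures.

Time constants: τᵢ = Vᵢ/Q for each well-mixed tank.
τ₁ = 51.97/1.820 = 28.5549 s; τ₂ = 38.24/1.820 = 21.0110 s.
Solving the cascade with C₁(0)=C₂(0)=0 gives C₂(t) = C_in[1 − (τ₁ e^(−t/τ₁) − τ₂ e^(−t/τ₂))/(τ₁ − τ₂)].
At t = 51.00: e^(−t/τ₁) = 0.167624, e^(−t/τ₂) = 0.0882747.
C₂ = 3.560·[1 − (28.5549·0.167624 − 21.0110·0.0882747)/(7.54396)] = 3.560·0.611376 = 2.17650 mg/L.

2.176 mg/L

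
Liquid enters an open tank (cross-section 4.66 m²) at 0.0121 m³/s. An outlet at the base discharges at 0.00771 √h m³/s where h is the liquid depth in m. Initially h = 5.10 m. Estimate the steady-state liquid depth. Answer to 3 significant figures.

Volume balance on the tank: A dh/dt = Q_in − 0.00771 √h. At steady state dh/dt = 0:
Q_in = 0.00771 √h_ss ⇒ √h_ss = 0.0121/0.00771 = 1.5694.
h_ss = 1.5694² = 2.4630 m. (Since h₀ = 5.10 m > h_ss, the level will fall toward this value.)

2.46 m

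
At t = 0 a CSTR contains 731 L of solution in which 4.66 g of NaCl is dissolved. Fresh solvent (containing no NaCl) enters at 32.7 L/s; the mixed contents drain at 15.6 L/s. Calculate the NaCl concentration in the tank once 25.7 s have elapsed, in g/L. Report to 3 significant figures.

0.00259 g/L

Let m(t) be the amount of NaCl. Volume: V(t) = V₀ + (Q_in − Q_out) t = 731 + 17.100 t; V(25.7) = 1170.5 L.
Species balance (pure solvent in): dm/dt = −Q_out · m/V(t).
dm/m = −Q_out dt/(V₀ + 17.100 t); integrating gives ln(m/m₀) = −(Q_out/(Q_in−Q_out)) ln(V/V₀).
m = m₀ (V₀/V)^(Q_out/(Q_in−Q_out)) = 4.66 × (731/1170.5)^(0.91228) = 3.0330 g.
C = m/V = 3.0330/1170.5 = 0.0025913 g/L.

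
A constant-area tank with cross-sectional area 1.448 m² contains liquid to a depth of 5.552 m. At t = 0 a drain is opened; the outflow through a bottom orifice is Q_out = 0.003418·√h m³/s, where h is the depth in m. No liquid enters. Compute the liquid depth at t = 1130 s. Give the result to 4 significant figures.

1.046 m

With no inflow, A dh/dt = −0.003418 √h.
This is separable: 2 d(√h)/dt = −0.003418/A, so √h = √h₀ − (0.003418/(2A)) t.
√h = √5.552 − 0.003418·1130/(2·1.448) = 2.35627 − 1.33368 = 1.02259.
h = 1.02259² = 1.04568 m.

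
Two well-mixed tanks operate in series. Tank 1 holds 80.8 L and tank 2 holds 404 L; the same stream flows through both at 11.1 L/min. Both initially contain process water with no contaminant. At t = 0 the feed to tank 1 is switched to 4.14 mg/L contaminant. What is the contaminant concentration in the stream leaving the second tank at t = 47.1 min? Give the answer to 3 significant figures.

2.72 mg/L

Each tank obeys Vᵢ dCᵢ/dt = Q(Cᵢ₋₁ − Cᵢ), so τᵢ = Vᵢ/Q.
τ₁ = 80.8/11.1 = 7.2793 min; τ₂ = 404/11.1 = 36.396 min.
Tank 1: C₁ = C_in(1 − e^(−t/τ₁)). Tank 2 (τ₁ ≠ τ₂): C₂ = C_in[1 − (τ₁ e^(−t/τ₁) − τ₂ e^(−t/τ₂))/(τ₁ − τ₂)].
At t = 47.1: e^(−t/τ₁) = 0.0015486, e^(−t/τ₂) = 0.27415.
C₂ = 4.14·[1 − (7.2793·0.0015486 − 36.396·0.27415)/(-29.117)] = 4.14·0.65770 = 2.7229 mg/L.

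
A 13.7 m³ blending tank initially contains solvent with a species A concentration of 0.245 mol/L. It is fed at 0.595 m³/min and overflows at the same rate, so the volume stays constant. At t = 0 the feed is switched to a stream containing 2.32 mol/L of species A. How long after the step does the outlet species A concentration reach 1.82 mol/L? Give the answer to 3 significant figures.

Accumulation = in − out for the solute gives V dC/dt = Q(C_in − C), so τ = V/Q = 23.025 min.
C(t) = C_in + (C₀ − C_in) e^(−t/τ). Set C = 1.82 and solve for t:
e^(−t/τ) = (C − C_in)/(C₀ − C_in) = (1.82 − 2.32)/(0.245 − 2.32) = 0.24096
t = −τ ln(…) = 23.025 × 1.4231 = 32.767 min.

32.8 min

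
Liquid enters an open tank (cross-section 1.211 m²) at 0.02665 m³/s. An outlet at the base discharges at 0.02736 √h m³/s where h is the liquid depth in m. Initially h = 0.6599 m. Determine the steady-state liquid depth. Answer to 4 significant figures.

A dh/dt = Q_in − 0.02736 √h. Steady state requires inflow = outflow:
Q_in = 0.02736 √h_ss ⇒ √h_ss = 0.02665/0.02736 = 0.974050.
h_ss = 0.974050² = 0.948773 m. (Since h₀ = 0.6599 m < h_ss, the level will rise toward this value.)

0.9488 m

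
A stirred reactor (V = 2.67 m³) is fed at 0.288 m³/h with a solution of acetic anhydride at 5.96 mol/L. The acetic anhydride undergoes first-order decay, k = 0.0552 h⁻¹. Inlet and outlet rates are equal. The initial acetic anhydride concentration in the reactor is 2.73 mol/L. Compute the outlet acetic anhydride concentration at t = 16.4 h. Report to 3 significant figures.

3.86 mol/L

Species balance: V dC/dt = Q C_in − Q C − k V C.
This is linear with rate a = Q/V + k = 0.16307 h⁻¹.
C_ss = Q C_in/(Q + kV) = 3.9425 mol/L; C(t) = C_ss + (C₀ − C_ss) e^(−a t).
C(16.4) = 3.9425 + (-1.2125)·e^(−0.16307·16.4) = 3.9425 + (-1.2125)·0.068957 = 3.8588 mol/L.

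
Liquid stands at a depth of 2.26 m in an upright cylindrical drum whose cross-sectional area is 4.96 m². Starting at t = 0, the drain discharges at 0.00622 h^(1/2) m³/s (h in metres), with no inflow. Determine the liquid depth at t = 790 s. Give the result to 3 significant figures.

A dh/dt = −Q_out = −0.00622 √h.
Separate and integrate: 2(√h − √h₀) = −(0.00622/A) t.
√h = √2.26 − 0.00622·790/(2·4.96) = 1.5033 − 0.49534 = 1.0080.
h = 1.0080² = 1.0160 m.

1.02 m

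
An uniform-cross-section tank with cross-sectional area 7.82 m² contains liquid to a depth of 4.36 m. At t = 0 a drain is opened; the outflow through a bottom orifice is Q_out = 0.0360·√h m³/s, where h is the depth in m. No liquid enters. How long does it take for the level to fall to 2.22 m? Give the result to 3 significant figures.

260 s

Unsteady balance on liquid volume: A dh/dt = −0.0360 √h.
This is separable: 2 d(√h)/dt = −0.0360/A, so √h = √h₀ − (0.0360/(2A)) t.
t = 2A(√h₀ − √h)/0.0360 = 2·7.82·(√4.36 − √2.22)/0.0360
  = 15.640 × (2.0881 − 1.4900) / 0.0360 = 259.84 s.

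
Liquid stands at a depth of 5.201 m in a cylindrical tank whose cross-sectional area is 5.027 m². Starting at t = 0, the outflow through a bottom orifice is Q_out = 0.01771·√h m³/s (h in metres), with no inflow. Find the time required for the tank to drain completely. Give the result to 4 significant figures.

1295 s

With no inflow, A dh/dt = −0.01771 √h.
∫ h^(−1/2) dh = −(0.01771/A) ∫ dt, giving 2√h = 2√h₀ − (0.01771/A) t.
Tank is empty when √h = 0: t_empty = 2A√h₀/0.01771.
t_empty = 2·5.027·√5.201/0.01771 = 10.0540·2.28057/0.01771 = 1294.68 s.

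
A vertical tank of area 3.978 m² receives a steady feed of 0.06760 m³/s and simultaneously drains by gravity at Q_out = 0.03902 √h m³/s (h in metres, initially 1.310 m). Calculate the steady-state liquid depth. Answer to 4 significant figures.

3.001 m

Level balance: A dh/dt = 0.06760 − 0.03902 √h. Setting dh/dt = 0:
Q_in = 0.03902 √h_ss ⇒ √h_ss = 0.06760/0.03902 = 1.73244.
h_ss = 1.73244² = 3.00137 m. (Since h₀ = 1.310 m < h_ss, the level will rise toward this value.)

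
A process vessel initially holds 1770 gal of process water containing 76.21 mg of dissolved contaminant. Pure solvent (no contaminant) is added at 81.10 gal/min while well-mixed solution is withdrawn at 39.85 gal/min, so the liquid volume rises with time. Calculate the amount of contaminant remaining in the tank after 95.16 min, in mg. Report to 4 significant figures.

Let m(t) be the amount of contaminant. Volume: V(t) = V₀ + (Q_in − Q_out) t = 1770 + 41.2500 t; V(95.16) = 5695.35 gal.
Species balance (pure solvent in): dm/dt = −Q_out · m/V(t).
dm/m = −Q_out dt/(V₀ + 41.2500 t); integrating gives ln(m/m₀) = −(Q_out/(Q_in−Q_out)) ln(V/V₀).
m = m₀ (V₀/V)^(Q_out/(Q_in−Q_out)) = 76.21 × (1770/5695.35)^(0.966061) = 24.6428 mg.

24.64 mg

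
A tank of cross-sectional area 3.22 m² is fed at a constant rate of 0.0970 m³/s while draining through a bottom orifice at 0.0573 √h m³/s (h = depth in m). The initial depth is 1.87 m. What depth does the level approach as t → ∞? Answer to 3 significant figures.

Volume balance on the tank: A dh/dt = Q_in − 0.0573 √h. At steady state dh/dt = 0:
Q_in = 0.0573 √h_ss ⇒ √h_ss = 0.0970/0.0573 = 1.6928.
h_ss = 1.6928² = 2.8657 m. (Since h₀ = 1.87 m < h_ss, the level will rise toward this value.)

2.87 m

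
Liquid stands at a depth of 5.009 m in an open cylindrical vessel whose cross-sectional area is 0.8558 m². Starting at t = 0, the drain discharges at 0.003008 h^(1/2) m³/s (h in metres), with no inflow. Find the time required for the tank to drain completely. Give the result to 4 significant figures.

1274 s

With no inflow, A dh/dt = −0.003008 √h.
This is separable: 2 d(√h)/dt = −0.003008/A, so √h = √h₀ − (0.003008/(2A)) t.
Set h = 0: 2√h₀ = (0.003008/A) t_empty ⇒ t_empty = 2A√h₀/0.003008.
t_empty = 2·0.8558·√5.009/0.003008 = 1.71160·2.23808/0.003008 = 1273.50 s.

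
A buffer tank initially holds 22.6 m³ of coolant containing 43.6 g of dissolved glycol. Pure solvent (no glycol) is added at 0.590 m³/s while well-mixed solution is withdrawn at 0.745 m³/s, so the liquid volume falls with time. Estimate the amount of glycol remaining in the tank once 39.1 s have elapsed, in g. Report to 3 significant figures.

Let m(t) be the amount of glycol. Volume: V(t) = V₀ + (Q_in − Q_out) t = 22.6 − 0.15500 t; V(39.1) = 16.540 m³.
Solute balance: dm/dt = 0 − Q_out C = −Q_out m/V(t).
Separate: dm/m = −Q_out dt/V(t) ⇒ ln(m/m₀) = −(Q_out/(Q_in−Q_out)) ln(V/V₀).
m = m₀ (V₀/V)^(Q_out/(Q_in−Q_out)) = 43.6 × (22.6/16.540)^(-4.8065) = 9.7230 g.

9.72 g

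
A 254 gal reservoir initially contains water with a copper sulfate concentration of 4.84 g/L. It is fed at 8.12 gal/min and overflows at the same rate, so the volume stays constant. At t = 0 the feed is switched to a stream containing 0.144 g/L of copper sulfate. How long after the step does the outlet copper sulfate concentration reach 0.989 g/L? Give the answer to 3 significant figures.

Unsteady species balance (constant V, well mixed): V dC/dt = Q(C_in − C), so τ = V/Q = 31.281 min.
C(t) = C_in + (C₀ − C_in) e^(−t/τ). Set C = 0.989 and solve for t:
e^(−t/τ) = (C − C_in)/(C₀ − C_in) = (0.989 − 0.144)/(4.84 − 0.144) = 0.17994
t = −τ ln(…) = 31.281 × 1.7151 = 53.651 min.

53.7 min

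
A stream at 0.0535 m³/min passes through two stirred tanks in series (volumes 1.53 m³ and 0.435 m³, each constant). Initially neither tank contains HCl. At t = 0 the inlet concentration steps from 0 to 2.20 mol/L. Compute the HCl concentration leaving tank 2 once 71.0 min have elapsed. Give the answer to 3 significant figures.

Species balance on tank i: dCᵢ/dt = (Cᵢ₋₁ − Cᵢ)/τᵢ with τᵢ = Vᵢ/Q.
τ₁ = 1.53/0.0535 = 28.598 min; τ₂ = 0.435/0.0535 = 8.1308 min.
Solving the cascade with C₁(0)=C₂(0)=0 gives C₂(t) = C_in[1 − (τ₁ e^(−t/τ₁) − τ₂ e^(−t/τ₂))/(τ₁ − τ₂)].
At t = 71.0: e^(−t/τ₁) = 0.083519, e^(−t/τ₂) = 0.00016131.
C₂ = 2.20·[1 − (28.598·0.083519 − 8.1308·0.00016131)/(20.467)] = 2.20·0.88337 = 1.9434 mol/L.

1.94 mol/L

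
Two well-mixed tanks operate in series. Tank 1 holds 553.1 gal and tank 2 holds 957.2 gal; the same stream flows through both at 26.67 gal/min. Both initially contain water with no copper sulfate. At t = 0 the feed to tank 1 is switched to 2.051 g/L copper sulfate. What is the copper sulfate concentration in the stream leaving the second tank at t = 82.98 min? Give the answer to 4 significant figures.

1.621 g/L

Each tank obeys Vᵢ dCᵢ/dt = Q(Cᵢ₋₁ − Cᵢ), so τᵢ = Vᵢ/Q.
τ₁ = 553.1/26.67 = 20.7387 min; τ₂ = 957.2/26.67 = 35.8905 min.
Solving the cascade with C₁(0)=C₂(0)=0 gives C₂(t) = C_in[1 − (τ₁ e^(−t/τ₁) − τ₂ e^(−t/τ₂))/(τ₁ − τ₂)].
At t = 82.98: e^(−t/τ₁) = 0.0182932, e^(−t/τ₂) = 0.0990598.
C₂ = 2.051·[1 − (20.7387·0.0182932 − 35.8905·0.0990598)/(-15.1519)] = 2.051·0.790393 = 1.62110 g/L.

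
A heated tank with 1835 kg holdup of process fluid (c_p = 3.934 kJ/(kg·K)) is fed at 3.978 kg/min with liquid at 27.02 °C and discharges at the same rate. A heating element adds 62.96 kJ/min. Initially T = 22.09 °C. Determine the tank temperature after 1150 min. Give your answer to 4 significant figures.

30.30 °C

M c_p dT/dt = ṁ c_p (T_in − T) + Q̇.
τ = M/ṁ = 461.287 min; T_ss = T_in + Q̇/(ṁ c_p) = 27.02 + 62.96/(3.978·3.934) = 31.0431 °C.
This is linear first-order; T(t) = T_ss + (T₀ − T_ss) e^(−t/τ).
T(1150) = 31.0431 + (-8.95314)·e^(−1150/461.287) = 31.0431 + (-8.95314)·0.0826596 = 30.3031 °C.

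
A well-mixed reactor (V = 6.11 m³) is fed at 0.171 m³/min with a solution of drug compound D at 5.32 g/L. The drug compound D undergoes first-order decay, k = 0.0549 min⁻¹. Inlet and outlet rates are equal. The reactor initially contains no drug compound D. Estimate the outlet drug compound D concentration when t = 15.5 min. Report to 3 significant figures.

1.30 g/L

Accumulation = in − out − consumed: V dC/dt = Q C_in − Q C − k V C.
This is linear with rate a = Q/V + k = 0.082887 min⁻¹.
C_ss = Q C_in/(Q + kV) = 1.7963 g/L; C(t) = C_ss + (C₀ − C_ss) e^(−a t).
C(15.5) = 1.7963 + (-1.7963)·e^(−0.082887·15.5) = 1.7963 + (-1.7963)·0.27672 = 1.2992 g/L.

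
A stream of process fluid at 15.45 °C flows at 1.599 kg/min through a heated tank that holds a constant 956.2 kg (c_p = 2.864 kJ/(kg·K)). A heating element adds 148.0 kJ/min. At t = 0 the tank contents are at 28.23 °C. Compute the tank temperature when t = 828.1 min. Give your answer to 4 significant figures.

M c_p dT/dt = ṁ c_p (T_in − T) + Q̇.
τ = M/ṁ = 597.999 min; T_ss = T_in + Q̇/(ṁ c_p) = 15.45 + 148.0/(1.599·2.864) = 47.7677 °C.
Solution: T(t) = T_ss + (T₀ − T_ss) e^(−t/τ).
T(828.1) = 47.7677 + (-19.5377)·e^(−828.1/597.999) = 47.7677 + (-19.5377)·0.250377 = 42.8759 °C.

42.88 °C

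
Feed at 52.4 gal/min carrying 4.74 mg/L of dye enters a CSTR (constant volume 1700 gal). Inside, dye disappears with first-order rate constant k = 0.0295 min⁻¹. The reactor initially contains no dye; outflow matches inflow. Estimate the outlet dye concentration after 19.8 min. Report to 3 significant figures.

1.69 mg/L

Species balance: V dC/dt = Q C_in − Q C − k V C.
This is linear with rate a = Q/V + k = 0.060324 min⁻¹.
C_ss = Q C_in/(Q + kV) = 2.4220 mg/L; C(t) = C_ss + (C₀ − C_ss) e^(−a t).
C(19.8) = 2.4220 + (-2.4220)·e^(−0.060324·19.8) = 2.4220 + (-2.4220)·0.30288 = 1.6884 mg/L.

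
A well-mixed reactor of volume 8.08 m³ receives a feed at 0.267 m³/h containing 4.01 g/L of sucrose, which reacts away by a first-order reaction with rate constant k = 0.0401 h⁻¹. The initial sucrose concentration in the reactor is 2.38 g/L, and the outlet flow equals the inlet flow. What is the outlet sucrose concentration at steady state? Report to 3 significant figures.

1.81 g/L

V dC/dt = Q(C_in − C) − k V C.
At steady state: 0 = Q C_in − (Q + kV) C_ss, so C_ss = Q C_in/(Q + kV).
C_ss = 0.267·4.01/(0.267 + 0.0401·8.08) = 1.0707/0.59101 = 1.8116 g/L.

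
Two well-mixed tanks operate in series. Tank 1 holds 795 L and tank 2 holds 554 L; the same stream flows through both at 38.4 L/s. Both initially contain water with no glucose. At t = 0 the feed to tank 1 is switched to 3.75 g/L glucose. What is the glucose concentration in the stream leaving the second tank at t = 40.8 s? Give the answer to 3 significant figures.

Time constants: τᵢ = Vᵢ/Q for each well-mixed tank.
τ₁ = 795/38.4 = 20.703 s; τ₂ = 554/38.4 = 14.427 s.
Solving the cascade with C₁(0)=C₂(0)=0 gives C₂(t) = C_in[1 − (τ₁ e^(−t/τ₁) − τ₂ e^(−t/τ₂))/(τ₁ − τ₂)].
At t = 40.8: e^(−t/τ₁) = 0.13936, e^(−t/τ₂) = 0.059130.
C₂ = 3.75·[1 − (20.703·0.13936 − 14.427·0.059130)/(6.2760)] = 3.75·0.67622 = 2.5358 g/L.

2.54 g/L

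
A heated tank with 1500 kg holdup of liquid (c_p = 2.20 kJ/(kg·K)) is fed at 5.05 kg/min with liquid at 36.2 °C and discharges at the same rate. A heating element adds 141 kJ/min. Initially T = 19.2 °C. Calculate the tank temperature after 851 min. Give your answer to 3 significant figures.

Heat balance on the well-mixed liquid: M c_p dT/dt = ṁ c_p (T_in − T) + 141.
τ = M/ṁ = 297.03 min; T_ss = T_in + Q̇/(ṁ c_p) = 36.2 + 141/(5.05·2.20) = 48.891 °C.
This is linear first-order; T(t) = T_ss + (T₀ − T_ss) e^(−t/τ).
T(851) = 48.891 + (-29.691)·e^(−851/297.03) = 48.891 + (-29.691)·0.056981 = 47.199 °C.

47.2 °C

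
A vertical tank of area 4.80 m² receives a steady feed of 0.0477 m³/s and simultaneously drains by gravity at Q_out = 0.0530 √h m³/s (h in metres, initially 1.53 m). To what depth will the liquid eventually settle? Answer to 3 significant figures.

0.810 m

A dh/dt = Q_in − 0.0530 √h. Steady state requires inflow = outflow:
Q_in = 0.0530 √h_ss ⇒ √h_ss = 0.0477/0.0530 = 0.90000.
h_ss = 0.90000² = 0.81000 m. (Since h₀ = 1.53 m > h_ss, the level will fall toward this value.)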